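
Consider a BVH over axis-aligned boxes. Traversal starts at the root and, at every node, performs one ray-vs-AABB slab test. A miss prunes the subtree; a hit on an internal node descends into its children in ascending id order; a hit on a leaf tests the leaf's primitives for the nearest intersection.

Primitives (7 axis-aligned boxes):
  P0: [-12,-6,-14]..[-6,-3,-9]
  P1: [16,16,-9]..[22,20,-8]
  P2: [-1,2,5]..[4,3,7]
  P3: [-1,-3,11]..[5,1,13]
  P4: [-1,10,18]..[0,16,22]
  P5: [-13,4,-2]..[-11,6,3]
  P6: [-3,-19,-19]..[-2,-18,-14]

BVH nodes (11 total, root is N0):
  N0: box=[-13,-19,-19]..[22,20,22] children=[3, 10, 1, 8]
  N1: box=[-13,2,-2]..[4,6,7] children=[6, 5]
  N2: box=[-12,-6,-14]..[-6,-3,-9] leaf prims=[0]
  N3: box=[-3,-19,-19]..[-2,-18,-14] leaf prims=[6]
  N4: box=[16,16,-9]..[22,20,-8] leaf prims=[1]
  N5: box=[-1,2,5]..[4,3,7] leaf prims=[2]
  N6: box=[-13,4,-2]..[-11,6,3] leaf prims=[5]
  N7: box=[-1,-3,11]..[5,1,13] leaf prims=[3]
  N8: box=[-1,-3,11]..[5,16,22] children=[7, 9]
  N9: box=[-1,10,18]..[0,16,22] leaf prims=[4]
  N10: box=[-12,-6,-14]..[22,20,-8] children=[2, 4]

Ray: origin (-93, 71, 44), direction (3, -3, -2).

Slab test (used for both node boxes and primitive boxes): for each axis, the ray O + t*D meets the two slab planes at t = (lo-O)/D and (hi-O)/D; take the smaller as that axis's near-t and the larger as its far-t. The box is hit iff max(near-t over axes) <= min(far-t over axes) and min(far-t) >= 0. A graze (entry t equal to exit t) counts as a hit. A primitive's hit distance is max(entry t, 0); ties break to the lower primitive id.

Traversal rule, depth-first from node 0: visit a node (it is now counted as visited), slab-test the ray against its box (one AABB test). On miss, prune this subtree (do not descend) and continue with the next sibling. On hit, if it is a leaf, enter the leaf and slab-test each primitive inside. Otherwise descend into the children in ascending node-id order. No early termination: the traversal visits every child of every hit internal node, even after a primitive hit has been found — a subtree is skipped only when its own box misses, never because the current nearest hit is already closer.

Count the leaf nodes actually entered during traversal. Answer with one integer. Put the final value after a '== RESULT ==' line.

Traverse from the root:
N0 x:[80/3,115/3] y:[17,30] z:[11,63/2] -> hit [80/3,30], descend [1, 3, 8, 10]
  N1 x:[80/3,97/3] y:[65/3,23] z:[37/2,23] -> miss, prune
  N3 x:[30,91/3] y:[89/3,30] z:[29,63/2] -> hit [30,30] leaf, test {P6@t=30}
  N8 x:[92/3,98/3] y:[55/3,74/3] z:[11,33/2] -> miss, prune
  N10 x:[27,115/3] y:[17,77/3] z:[26,29] -> miss, prune

Visited [0, 1, 3, 8, 10]. Tests: 5 box, 1 leaf. Nearest: P6.

== RESULT ==
1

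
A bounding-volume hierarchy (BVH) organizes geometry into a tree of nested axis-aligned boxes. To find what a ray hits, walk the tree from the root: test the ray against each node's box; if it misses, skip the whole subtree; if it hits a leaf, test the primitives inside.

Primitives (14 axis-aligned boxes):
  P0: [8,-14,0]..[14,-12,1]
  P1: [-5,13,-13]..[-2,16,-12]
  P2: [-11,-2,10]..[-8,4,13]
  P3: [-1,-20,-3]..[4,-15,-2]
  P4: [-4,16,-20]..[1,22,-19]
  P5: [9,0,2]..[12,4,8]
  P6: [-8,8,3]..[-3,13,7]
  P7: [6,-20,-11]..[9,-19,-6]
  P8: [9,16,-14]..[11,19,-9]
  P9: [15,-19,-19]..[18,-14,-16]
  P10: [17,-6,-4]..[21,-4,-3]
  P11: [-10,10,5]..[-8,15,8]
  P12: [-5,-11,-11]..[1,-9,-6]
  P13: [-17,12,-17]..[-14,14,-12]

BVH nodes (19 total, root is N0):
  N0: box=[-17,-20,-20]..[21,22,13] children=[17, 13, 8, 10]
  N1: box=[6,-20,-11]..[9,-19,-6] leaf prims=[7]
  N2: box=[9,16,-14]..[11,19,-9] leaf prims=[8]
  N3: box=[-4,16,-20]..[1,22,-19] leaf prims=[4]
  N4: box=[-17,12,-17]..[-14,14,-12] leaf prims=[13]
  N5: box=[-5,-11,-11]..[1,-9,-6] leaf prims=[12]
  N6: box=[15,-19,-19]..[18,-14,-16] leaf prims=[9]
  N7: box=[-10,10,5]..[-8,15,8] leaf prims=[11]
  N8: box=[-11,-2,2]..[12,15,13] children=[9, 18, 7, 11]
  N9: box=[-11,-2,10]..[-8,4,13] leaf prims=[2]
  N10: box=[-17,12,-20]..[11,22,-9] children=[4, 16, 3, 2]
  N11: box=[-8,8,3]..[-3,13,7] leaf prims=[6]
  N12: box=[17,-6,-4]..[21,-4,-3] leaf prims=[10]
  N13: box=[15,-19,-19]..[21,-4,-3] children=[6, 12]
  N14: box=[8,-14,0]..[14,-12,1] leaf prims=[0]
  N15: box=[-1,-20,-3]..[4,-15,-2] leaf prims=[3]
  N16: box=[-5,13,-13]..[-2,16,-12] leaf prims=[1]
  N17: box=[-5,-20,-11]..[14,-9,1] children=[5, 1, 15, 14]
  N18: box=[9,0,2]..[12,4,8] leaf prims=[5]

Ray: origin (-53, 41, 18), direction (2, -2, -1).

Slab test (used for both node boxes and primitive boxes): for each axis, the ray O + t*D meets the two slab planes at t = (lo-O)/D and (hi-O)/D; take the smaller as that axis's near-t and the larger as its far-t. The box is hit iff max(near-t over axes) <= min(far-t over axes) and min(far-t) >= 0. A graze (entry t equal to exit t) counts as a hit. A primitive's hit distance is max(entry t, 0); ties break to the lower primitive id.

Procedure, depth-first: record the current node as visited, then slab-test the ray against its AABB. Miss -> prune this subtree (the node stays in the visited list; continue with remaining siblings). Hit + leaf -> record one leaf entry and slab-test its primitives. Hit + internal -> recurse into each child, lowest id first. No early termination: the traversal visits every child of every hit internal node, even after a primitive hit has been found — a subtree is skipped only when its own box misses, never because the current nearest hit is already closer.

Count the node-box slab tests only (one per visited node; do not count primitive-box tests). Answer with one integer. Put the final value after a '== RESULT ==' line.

Trace the traversal:
N0 x:[18,37] y:[19/2,61/2] z:[5,38] -> hit [18,61/2], descend [8, 10, 13, 17]
  N8 x:[21,65/2] y:[13,43/2] z:[5,16] -> miss, prune
  N10 x:[18,32] y:[19/2,29/2] z:[27,38] -> miss, prune
  N13 x:[34,37] y:[45/2,30] z:[21,37] -> miss, prune
  N17 x:[24,67/2] y:[25,61/2] z:[17,29] -> hit [25,29], descend [1, 5, 14, 15]
    N1 x:[59/2,31] y:[30,61/2] z:[24,29] -> miss, prune
    N5 x:[24,27] y:[25,26] z:[24,29] -> hit [25,26] leaf, test {P12@t=25}
    N14 x:[61/2,67/2] y:[53/2,55/2] z:[17,18] -> miss, prune
    N15 x:[26,57/2] y:[28,61/2] z:[20,21] -> miss, prune

9 AABB tests over nodes [0, 8, 10, 13, 17, 1, 5, 14, 15]; 1 leaf entered; closest P12.

== RESULT ==
9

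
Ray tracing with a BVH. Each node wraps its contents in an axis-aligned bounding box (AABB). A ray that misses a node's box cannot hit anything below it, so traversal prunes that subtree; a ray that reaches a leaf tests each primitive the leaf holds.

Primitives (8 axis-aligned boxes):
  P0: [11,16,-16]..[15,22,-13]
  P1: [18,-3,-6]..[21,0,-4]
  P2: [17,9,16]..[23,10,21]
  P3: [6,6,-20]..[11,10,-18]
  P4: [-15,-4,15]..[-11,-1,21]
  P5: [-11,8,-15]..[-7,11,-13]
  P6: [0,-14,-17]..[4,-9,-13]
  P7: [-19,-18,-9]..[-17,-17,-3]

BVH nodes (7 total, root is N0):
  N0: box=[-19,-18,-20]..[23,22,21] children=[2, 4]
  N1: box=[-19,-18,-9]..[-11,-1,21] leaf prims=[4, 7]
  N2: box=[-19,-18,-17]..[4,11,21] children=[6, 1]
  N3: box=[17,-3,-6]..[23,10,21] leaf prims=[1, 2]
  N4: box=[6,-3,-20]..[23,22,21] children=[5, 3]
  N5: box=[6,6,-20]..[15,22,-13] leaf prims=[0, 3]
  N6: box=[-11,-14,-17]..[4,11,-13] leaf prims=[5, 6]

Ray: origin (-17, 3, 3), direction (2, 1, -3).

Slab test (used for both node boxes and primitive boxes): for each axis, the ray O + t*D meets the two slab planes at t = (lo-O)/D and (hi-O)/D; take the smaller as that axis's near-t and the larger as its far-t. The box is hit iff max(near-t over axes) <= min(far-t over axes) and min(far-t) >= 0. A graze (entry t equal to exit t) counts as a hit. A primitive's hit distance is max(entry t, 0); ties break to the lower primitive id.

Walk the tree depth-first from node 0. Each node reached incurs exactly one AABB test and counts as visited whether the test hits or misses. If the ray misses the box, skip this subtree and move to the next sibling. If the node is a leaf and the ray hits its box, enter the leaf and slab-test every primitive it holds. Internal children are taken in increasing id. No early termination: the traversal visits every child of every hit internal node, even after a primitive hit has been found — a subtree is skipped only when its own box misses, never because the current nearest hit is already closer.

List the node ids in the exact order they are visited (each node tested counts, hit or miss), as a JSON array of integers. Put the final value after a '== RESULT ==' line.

Walk:
N0 x:[-1,20] y:[-21,19] z:[-6,23/3] -> hit [-1,23/3], descend [2, 4]
  N2 x:[-1,21/2] y:[-21,8] z:[-6,20/3] -> hit [-1,20/3], descend [1, 6]
    N1 x:[-1,3] y:[-21,-4] z:[-6,4] -> miss, prune
    N6 x:[3,21/2] y:[-17,8] z:[16/3,20/3] -> hit [16/3,20/3] leaf, test {P5(miss), P6(miss)}
  N4 x:[23/2,20] y:[-6,19] z:[-6,23/3] -> miss, prune

Visited [0, 2, 1, 6, 4]. Tests: 5 box, 1 leaf. Nearest: miss.

== RESULT ==
[0, 2, 1, 6, 4]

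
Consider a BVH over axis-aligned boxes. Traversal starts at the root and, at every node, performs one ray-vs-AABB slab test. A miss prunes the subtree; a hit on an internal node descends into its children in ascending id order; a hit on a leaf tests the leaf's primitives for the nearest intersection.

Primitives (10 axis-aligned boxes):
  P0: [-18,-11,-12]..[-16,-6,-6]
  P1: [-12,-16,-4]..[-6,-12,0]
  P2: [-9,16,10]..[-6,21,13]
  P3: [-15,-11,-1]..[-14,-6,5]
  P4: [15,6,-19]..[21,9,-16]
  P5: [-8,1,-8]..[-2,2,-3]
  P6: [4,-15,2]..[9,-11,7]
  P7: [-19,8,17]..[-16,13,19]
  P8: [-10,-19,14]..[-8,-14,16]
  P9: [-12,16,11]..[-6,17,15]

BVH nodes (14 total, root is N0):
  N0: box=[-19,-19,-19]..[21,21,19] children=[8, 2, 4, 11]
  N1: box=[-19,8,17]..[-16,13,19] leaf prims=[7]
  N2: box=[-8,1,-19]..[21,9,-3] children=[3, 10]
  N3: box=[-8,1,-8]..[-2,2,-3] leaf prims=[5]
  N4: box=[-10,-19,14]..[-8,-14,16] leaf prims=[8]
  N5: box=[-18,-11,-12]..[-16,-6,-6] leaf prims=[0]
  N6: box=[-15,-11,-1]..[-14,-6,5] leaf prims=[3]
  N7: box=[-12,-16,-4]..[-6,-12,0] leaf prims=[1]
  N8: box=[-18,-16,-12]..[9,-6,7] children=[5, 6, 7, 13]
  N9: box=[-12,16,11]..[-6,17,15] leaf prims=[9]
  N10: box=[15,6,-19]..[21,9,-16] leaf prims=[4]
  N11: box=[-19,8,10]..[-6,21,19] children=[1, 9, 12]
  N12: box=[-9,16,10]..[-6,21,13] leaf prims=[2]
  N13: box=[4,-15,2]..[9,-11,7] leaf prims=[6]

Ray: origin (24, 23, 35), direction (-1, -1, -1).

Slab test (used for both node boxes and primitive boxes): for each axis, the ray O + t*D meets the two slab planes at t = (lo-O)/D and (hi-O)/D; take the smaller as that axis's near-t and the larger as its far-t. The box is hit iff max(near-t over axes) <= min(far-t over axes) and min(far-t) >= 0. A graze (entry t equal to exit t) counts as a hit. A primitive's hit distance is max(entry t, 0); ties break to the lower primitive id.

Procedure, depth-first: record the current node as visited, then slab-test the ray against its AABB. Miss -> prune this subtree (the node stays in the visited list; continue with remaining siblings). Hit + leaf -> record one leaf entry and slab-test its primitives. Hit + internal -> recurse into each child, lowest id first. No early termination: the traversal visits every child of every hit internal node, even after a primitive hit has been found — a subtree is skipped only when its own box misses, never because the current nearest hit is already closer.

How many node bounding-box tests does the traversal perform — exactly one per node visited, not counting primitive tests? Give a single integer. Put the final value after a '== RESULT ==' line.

Walk:
N0 x:[3,43] y:[2,42] z:[16,54] -> hit [16,42], descend [2, 4, 8, 11]
  N2 x:[3,32] y:[14,22] z:[38,54] -> miss, prune
  N4 x:[32,34] y:[37,42] z:[19,21] -> miss, prune
  N8 x:[15,42] y:[29,39] z:[28,47] -> hit [29,39], descend [5, 6, 7, 13]
    N5 x:[40,42] y:[29,34] z:[41,47] -> miss, prune
    N6 x:[38,39] y:[29,34] z:[30,36] -> miss, prune
    N7 x:[30,36] y:[35,39] z:[35,39] -> hit [35,36] leaf, test {P1@t=35}
    N13 x:[15,20] y:[34,38] z:[28,33] -> miss, prune
  N11 x:[30,43] y:[2,15] z:[16,25] -> miss, prune

Visited [0, 2, 4, 8, 5, 6, 7, 13, 11]. Tests: 9 box, 1 leaf. Nearest: P1.

== RESULT ==
9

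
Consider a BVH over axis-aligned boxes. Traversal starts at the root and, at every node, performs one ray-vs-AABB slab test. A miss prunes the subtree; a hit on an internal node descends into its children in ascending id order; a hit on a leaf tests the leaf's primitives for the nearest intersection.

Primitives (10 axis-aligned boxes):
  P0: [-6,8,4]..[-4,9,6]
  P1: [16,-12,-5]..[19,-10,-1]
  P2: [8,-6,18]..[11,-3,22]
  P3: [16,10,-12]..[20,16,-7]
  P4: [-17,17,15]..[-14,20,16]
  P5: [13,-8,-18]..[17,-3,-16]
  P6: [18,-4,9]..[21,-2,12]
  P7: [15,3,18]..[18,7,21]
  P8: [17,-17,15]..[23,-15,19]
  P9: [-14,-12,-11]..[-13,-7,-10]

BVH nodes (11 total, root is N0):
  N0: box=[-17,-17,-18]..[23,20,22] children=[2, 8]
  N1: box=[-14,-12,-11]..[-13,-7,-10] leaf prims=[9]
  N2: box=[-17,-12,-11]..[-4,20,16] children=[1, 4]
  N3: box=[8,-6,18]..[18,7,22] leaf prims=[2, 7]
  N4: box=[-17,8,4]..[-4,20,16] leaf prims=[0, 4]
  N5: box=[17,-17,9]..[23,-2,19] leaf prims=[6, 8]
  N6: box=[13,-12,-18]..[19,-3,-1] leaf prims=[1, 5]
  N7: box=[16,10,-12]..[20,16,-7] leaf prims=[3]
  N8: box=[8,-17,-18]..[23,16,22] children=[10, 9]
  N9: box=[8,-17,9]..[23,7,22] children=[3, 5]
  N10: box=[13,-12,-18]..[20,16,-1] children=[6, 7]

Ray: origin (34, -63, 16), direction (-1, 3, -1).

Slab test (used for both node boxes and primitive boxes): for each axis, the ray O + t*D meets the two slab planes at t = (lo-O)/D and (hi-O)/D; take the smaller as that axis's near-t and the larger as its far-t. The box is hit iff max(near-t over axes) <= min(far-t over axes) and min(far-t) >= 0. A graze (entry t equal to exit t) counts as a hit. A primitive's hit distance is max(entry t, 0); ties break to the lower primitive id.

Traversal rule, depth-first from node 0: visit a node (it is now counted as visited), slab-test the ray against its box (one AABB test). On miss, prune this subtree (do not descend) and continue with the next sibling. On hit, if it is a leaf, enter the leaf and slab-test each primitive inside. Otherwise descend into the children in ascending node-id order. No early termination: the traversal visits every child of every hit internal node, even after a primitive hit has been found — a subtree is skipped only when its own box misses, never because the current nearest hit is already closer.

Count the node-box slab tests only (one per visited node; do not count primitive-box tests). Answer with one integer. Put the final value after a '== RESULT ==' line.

Trace the traversal:
N0 x:[11,51] y:[46/3,83/3] z:[-6,34] -> hit [46/3,83/3], descend [2, 8]
  N2 x:[38,51] y:[17,83/3] z:[0,27] -> miss, prune
  N8 x:[11,26] y:[46/3,79/3] z:[-6,34] -> hit [46/3,26], descend [9, 10]
    N9 x:[11,26] y:[46/3,70/3] z:[-6,7] -> miss, prune
    N10 x:[14,21] y:[17,79/3] z:[17,34] -> hit [17,21], descend [6, 7]
      N6 x:[15,21] y:[17,20] z:[17,34] -> hit [17,20] leaf, test {P1@t=17, P5(miss)}
      N7 x:[14,18] y:[73/3,79/3] z:[23,28] -> miss, prune

7 AABB tests over nodes [0, 2, 8, 9, 10, 6, 7]; 1 leaf entered; closest P1.

== RESULT ==
7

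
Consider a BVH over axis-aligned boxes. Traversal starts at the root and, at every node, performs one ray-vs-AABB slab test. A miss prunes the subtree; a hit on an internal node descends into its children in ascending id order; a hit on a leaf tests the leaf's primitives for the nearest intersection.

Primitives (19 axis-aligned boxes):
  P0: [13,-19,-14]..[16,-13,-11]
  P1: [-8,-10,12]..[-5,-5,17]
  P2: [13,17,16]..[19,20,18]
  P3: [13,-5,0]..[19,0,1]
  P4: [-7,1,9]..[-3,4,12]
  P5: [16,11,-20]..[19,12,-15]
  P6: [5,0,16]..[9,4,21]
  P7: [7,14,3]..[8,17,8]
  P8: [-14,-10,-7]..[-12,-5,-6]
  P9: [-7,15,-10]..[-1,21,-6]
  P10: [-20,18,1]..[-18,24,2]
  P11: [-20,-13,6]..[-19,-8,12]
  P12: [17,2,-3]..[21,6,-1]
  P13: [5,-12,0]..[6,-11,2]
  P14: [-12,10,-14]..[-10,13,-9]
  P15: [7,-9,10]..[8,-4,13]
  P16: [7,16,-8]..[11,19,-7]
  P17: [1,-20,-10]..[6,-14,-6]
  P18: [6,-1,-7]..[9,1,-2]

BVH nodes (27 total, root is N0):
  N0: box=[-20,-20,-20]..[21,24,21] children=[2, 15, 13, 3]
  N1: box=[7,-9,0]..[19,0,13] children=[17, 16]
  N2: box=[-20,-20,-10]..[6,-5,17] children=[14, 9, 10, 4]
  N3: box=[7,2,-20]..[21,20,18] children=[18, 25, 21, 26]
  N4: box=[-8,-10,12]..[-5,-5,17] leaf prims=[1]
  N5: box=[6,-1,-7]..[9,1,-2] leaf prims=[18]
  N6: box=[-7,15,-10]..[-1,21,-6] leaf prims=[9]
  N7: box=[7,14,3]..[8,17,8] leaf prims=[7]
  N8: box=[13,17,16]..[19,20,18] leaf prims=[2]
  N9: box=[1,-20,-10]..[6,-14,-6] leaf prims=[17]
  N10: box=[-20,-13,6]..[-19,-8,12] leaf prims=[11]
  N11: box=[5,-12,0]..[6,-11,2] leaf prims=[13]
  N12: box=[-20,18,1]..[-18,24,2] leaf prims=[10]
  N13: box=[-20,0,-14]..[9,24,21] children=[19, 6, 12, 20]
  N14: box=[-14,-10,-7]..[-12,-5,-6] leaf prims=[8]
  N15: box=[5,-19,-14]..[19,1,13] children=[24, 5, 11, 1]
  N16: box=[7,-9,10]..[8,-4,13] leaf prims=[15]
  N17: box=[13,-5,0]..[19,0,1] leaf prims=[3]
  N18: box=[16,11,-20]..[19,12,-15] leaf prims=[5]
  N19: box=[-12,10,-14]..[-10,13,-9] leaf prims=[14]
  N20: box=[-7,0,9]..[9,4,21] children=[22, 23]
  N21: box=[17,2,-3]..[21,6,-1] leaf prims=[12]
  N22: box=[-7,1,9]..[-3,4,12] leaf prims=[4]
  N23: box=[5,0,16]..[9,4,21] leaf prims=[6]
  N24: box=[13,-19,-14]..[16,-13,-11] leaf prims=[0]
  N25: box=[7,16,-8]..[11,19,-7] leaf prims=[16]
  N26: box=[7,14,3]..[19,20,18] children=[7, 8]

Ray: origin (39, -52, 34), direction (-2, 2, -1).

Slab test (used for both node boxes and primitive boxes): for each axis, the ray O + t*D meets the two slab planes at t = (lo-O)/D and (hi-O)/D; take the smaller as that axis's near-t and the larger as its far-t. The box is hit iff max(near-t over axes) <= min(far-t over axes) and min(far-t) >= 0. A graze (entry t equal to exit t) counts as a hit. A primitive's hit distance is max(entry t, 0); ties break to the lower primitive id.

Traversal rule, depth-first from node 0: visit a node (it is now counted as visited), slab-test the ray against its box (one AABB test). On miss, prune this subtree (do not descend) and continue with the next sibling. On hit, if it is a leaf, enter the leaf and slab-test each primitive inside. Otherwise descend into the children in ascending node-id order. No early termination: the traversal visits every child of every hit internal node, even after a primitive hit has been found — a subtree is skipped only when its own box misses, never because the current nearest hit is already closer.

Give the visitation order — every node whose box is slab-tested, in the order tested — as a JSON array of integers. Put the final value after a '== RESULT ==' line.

Traverse from the root:
N0 x:[9,59/2] y:[16,38] z:[13,54] -> hit [16,59/2], descend [2, 3, 13, 15]
  N2 x:[33/2,59/2] y:[16,47/2] z:[17,44] -> hit [17,47/2], descend [4, 9, 10, 14]
    N4 x:[22,47/2] y:[21,47/2] z:[17,22] -> hit [22,22] leaf, test {P1@t=22}
    N9 x:[33/2,19] y:[16,19] z:[40,44] -> miss, prune
    N10 x:[29,59/2] y:[39/2,22] z:[22,28] -> miss, prune
    N14 x:[51/2,53/2] y:[21,47/2] z:[40,41] -> miss, prune
  N3 x:[9,16] y:[27,36] z:[16,54] -> miss, prune
  N13 x:[15,59/2] y:[26,38] z:[13,48] -> hit [26,59/2], descend [6, 12, 19, 20]
    N6 x:[20,23] y:[67/2,73/2] z:[40,44] -> miss, prune
    N12 x:[57/2,59/2] y:[35,38] z:[32,33] -> miss, prune
    N19 x:[49/2,51/2] y:[31,65/2] z:[43,48] -> miss, prune
    N20 x:[15,23] y:[26,28] z:[13,25] -> miss, prune
  N15 x:[10,17] y:[33/2,53/2] z:[21,48] -> miss, prune

order=[0, 2, 4, 9, 10, 14, 3, 13, 6, 12, 19, 20, 15]  |boxes|=13  |leaves|=1  hit=P1

== RESULT ==
[0, 2, 4, 9, 10, 14, 3, 13, 6, 12, 19, 20, 15]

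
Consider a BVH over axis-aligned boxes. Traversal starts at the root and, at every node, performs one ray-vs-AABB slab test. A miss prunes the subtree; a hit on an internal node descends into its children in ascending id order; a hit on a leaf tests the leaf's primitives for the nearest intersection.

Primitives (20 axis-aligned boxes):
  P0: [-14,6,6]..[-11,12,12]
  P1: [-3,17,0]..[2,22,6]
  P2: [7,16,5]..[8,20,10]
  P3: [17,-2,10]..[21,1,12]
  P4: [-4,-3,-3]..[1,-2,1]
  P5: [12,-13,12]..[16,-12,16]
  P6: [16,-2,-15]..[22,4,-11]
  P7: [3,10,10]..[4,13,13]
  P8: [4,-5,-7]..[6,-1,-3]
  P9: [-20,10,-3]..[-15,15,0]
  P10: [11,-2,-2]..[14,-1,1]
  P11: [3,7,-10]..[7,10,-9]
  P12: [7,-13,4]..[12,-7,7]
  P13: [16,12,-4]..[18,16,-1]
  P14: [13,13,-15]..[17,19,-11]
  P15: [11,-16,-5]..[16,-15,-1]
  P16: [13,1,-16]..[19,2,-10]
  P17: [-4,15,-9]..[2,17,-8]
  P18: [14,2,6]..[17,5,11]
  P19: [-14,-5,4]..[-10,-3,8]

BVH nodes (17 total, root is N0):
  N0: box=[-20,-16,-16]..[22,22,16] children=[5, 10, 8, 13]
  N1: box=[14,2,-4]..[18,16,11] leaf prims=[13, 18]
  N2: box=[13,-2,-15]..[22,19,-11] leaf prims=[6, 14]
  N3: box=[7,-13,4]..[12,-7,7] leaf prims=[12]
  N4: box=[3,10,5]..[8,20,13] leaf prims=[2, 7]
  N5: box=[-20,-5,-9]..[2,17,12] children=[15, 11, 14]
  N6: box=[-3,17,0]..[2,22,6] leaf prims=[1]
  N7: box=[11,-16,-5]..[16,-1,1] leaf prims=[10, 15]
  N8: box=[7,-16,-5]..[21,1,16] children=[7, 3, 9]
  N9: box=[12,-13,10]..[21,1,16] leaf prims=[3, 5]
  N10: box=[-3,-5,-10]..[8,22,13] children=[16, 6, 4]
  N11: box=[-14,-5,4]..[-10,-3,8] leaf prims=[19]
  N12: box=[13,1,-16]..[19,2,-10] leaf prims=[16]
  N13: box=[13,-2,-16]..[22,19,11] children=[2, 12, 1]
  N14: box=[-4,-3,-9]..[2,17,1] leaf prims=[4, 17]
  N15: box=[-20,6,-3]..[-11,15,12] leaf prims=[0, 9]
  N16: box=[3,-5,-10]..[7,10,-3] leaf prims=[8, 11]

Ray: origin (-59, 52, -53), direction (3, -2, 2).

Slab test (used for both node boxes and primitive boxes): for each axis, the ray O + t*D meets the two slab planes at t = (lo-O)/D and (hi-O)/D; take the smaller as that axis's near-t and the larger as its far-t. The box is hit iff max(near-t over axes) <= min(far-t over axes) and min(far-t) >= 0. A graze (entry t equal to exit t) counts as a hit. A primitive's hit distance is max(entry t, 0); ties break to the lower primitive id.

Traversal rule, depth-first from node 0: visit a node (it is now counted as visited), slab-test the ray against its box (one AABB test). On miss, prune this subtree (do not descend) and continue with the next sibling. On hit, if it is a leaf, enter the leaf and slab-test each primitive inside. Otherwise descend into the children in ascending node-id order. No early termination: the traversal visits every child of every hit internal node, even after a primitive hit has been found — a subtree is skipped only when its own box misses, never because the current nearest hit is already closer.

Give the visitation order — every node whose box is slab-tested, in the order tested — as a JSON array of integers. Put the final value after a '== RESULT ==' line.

Trace the traversal:
N0 x:[13,27] y:[15,34] z:[37/2,69/2] -> hit [37/2,27], descend [5, 8, 10, 13]
  N5 x:[13,61/3] y:[35/2,57/2] z:[22,65/2] -> miss, prune
  N8 x:[22,80/3] y:[51/2,34] z:[24,69/2] -> hit [51/2,80/3], descend [3, 7, 9]
    N3 x:[22,71/3] y:[59/2,65/2] z:[57/2,30] -> miss, prune
    N7 x:[70/3,25] y:[53/2,34] z:[24,27] -> miss, prune
    N9 x:[71/3,80/3] y:[51/2,65/2] z:[63/2,69/2] -> miss, prune
  N10 x:[56/3,67/3] y:[15,57/2] z:[43/2,33] -> hit [43/2,67/3], descend [4, 6, 16]
    N4 x:[62/3,67/3] y:[16,21] z:[29,33] -> miss, prune
    N6 x:[56/3,61/3] y:[15,35/2] z:[53/2,59/2] -> miss, prune
    N16 x:[62/3,22] y:[21,57/2] z:[43/2,25] -> hit [43/2,22] leaf, test {P8(miss), P11@t=43/2}
  N13 x:[24,27] y:[33/2,27] z:[37/2,32] -> hit [24,27], descend [1, 2, 12]
    N1 x:[73/3,77/3] y:[18,25] z:[49/2,32] -> hit [49/2,25] leaf, test {P13(miss), P18(miss)}
    N2 x:[24,27] y:[33/2,27] z:[19,21] -> miss, prune
    N12 x:[24,26] y:[25,51/2] z:[37/2,43/2] -> miss, prune

order=[0, 5, 8, 3, 7, 9, 10, 4, 6, 16, 13, 1, 2, 12]  |boxes|=14  |leaves|=2  hit=P11

== RESULT ==
[0, 5, 8, 3, 7, 9, 10, 4, 6, 16, 13, 1, 2, 12]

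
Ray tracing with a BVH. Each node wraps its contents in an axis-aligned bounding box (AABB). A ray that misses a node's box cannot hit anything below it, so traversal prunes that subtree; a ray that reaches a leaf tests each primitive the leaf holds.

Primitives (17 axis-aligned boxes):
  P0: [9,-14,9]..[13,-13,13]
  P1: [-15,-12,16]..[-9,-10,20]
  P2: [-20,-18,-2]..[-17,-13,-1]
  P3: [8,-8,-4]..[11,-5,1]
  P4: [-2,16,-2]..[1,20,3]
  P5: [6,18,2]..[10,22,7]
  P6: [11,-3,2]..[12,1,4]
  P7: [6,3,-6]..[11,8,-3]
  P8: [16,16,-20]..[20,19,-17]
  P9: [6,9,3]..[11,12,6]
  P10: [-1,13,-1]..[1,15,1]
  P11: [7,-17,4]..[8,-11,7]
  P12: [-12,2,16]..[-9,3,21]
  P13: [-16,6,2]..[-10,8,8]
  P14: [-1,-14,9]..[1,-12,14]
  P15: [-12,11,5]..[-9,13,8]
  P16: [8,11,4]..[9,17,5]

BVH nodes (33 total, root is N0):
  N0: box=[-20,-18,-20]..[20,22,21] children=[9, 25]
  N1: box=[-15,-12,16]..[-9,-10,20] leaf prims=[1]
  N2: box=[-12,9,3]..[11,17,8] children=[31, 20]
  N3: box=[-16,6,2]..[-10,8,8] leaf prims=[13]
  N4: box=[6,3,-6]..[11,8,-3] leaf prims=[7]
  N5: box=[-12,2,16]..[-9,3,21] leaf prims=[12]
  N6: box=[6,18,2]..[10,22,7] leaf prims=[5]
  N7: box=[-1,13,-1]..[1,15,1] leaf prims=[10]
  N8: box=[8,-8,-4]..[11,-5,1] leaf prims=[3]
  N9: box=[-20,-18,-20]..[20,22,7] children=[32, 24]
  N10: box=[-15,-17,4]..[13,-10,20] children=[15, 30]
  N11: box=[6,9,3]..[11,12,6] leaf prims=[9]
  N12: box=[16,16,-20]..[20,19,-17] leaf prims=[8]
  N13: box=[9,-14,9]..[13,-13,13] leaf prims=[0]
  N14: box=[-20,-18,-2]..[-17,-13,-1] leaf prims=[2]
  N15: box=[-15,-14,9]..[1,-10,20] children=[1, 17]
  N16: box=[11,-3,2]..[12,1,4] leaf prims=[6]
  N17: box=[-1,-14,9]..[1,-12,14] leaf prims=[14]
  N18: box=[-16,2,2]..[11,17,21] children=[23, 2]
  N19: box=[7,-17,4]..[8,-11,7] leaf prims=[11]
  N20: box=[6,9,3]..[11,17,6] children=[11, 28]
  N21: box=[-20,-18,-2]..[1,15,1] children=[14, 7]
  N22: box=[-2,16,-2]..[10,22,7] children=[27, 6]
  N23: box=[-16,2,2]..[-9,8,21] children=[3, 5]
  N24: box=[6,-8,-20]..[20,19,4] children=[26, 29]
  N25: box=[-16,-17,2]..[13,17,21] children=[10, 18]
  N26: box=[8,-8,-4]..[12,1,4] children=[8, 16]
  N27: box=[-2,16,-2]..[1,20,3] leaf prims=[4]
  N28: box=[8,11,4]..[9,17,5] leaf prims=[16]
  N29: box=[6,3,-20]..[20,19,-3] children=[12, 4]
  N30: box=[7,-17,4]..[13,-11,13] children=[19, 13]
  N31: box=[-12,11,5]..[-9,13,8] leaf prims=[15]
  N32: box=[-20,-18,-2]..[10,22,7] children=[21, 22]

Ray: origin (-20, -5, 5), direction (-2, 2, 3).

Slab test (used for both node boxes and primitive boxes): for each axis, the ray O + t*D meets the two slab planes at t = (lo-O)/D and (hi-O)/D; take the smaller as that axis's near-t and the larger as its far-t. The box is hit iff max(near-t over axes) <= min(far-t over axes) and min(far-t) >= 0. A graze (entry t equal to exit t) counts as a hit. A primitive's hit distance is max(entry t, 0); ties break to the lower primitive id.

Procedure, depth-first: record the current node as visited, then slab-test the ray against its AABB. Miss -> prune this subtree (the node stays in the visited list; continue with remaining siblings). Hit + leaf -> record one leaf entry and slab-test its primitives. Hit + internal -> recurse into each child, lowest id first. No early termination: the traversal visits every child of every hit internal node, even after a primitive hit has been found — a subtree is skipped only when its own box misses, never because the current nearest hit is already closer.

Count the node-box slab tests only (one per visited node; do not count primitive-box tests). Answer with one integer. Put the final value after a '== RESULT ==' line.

Trace the traversal:
N0 x:[-20,0] y:[-13/2,27/2] z:[-25/3,16/3] -> hit [-13/2,0], descend [9, 25]
  N9 x:[-20,0] y:[-13/2,27/2] z:[-25/3,2/3] -> hit [-13/2,0], descend [24, 32]
    N24 x:[-20,-13] y:[-3/2,12] z:[-25/3,-1/3] -> miss, prune
    N32 x:[-15,0] y:[-13/2,27/2] z:[-7/3,2/3] -> hit [-7/3,0], descend [21, 22]
      N21 x:[-21/2,0] y:[-13/2,10] z:[-7/3,-4/3] -> miss, prune
      N22 x:[-15,-9] y:[21/2,27/2] z:[-7/3,2/3] -> miss, prune
  N25 x:[-33/2,-2] y:[-6,11] z:[-1,16/3] -> miss, prune

Visited [0, 9, 24, 32, 21, 22, 25]. Tests: 7 box, 0 leaf. Nearest: miss.

== RESULT ==
7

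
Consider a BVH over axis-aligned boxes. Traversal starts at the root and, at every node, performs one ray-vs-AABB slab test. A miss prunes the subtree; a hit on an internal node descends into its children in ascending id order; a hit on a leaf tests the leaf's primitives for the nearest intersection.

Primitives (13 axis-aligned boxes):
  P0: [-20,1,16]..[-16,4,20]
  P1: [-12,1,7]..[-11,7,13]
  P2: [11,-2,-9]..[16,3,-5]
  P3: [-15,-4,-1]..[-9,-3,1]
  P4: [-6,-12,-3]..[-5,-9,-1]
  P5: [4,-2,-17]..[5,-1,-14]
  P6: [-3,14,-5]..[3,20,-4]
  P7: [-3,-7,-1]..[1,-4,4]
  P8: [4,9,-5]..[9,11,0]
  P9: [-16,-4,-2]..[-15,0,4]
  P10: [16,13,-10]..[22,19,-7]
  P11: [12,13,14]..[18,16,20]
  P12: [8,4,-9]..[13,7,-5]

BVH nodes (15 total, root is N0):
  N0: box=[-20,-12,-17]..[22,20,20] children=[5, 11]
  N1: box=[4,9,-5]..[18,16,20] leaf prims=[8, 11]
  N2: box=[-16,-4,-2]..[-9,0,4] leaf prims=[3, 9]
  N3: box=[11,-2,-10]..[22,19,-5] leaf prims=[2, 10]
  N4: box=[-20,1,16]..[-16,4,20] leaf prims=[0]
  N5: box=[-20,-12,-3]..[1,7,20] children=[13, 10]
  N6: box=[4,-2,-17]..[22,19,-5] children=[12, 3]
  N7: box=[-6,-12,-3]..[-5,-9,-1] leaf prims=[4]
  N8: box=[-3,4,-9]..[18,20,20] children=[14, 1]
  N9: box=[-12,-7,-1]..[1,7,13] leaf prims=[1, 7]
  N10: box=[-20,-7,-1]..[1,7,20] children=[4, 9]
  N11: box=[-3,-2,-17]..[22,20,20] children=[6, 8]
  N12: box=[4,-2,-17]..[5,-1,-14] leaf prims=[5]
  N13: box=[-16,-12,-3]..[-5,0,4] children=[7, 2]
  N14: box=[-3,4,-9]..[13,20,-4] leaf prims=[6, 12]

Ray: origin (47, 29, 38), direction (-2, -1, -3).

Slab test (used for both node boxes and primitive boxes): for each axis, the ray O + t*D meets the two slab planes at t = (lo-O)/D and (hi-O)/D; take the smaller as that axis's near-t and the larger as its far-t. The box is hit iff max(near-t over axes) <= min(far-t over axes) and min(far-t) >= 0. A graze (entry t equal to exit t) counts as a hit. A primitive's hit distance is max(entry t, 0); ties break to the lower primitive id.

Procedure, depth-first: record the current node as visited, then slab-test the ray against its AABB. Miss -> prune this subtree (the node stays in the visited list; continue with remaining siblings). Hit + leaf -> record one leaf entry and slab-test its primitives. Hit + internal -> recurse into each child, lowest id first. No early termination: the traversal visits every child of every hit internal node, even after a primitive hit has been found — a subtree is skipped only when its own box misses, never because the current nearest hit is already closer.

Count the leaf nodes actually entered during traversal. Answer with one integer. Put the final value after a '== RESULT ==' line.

Walk:
N0 x:[25/2,67/2] y:[9,41] z:[6,55/3] -> hit [25/2,55/3], descend [5, 11]
  N5 x:[23,67/2] y:[22,41] z:[6,41/3] -> miss, prune
  N11 x:[25/2,25] y:[9,31] z:[6,55/3] -> hit [25/2,55/3], descend [6, 8]
    N6 x:[25/2,43/2] y:[10,31] z:[43/3,55/3] -> hit [43/3,55/3], descend [3, 12]
      N3 x:[25/2,18] y:[10,31] z:[43/3,16] -> hit [43/3,16] leaf, test {P2(miss), P10@t=15}
      N12 x:[21,43/2] y:[30,31] z:[52/3,55/3] -> miss, prune
    N8 x:[29/2,25] y:[9,25] z:[6,47/3] -> hit [29/2,47/3], descend [1, 14]
      N1 x:[29/2,43/2] y:[13,20] z:[6,43/3] -> miss, prune
      N14 x:[17,25] y:[9,25] z:[14,47/3] -> miss, prune

Summary -> nodes [0, 5, 11, 6, 3, 12, 8, 1, 14]; box-tests=9; leaf-entries=1; first=P10

== RESULT ==
1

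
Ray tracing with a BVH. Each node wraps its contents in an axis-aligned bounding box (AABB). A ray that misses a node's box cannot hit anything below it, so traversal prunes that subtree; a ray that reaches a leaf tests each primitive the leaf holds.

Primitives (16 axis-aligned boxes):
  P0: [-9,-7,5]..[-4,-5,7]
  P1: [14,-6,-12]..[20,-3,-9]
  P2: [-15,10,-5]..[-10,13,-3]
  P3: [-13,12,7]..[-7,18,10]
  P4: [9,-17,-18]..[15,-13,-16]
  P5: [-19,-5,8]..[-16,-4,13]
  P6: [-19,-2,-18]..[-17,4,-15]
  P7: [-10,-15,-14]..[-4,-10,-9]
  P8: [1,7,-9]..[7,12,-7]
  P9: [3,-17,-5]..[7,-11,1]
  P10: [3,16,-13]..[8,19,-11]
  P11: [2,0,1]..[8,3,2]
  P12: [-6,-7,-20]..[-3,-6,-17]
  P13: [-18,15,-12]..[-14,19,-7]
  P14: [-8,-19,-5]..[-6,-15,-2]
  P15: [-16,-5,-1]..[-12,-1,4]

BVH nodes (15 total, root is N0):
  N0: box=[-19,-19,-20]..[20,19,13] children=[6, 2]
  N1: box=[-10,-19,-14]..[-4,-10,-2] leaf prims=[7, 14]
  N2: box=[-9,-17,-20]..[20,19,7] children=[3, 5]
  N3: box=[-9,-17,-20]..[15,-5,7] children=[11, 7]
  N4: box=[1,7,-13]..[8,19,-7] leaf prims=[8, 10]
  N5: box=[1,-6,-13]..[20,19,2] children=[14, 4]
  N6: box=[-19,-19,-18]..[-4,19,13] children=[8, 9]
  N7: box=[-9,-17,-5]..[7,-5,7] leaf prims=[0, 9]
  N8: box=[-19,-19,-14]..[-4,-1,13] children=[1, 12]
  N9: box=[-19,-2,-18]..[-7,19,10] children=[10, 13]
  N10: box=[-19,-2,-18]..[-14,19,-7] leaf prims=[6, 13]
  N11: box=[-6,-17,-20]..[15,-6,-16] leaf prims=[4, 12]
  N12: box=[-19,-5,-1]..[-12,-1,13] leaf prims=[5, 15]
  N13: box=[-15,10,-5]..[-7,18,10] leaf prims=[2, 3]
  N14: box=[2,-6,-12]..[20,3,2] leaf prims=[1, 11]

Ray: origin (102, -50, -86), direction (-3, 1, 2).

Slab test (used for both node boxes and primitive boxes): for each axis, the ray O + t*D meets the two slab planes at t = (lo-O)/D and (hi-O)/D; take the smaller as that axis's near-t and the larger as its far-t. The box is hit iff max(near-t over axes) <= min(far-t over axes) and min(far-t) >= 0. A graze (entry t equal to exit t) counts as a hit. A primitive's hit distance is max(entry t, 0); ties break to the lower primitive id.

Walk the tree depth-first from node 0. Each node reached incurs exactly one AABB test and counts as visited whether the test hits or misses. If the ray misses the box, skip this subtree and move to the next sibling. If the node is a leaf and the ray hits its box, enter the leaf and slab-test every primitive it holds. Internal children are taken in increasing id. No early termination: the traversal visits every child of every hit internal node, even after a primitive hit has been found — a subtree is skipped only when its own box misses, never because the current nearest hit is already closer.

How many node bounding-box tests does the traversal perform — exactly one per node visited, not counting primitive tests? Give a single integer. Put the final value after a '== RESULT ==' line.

Traverse from the root:
N0 x:[82/3,121/3] y:[31,69] z:[33,99/2] -> hit [33,121/3], descend [2, 6]
  N2 x:[82/3,37] y:[33,69] z:[33,93/2] -> hit [33,37], descend [3, 5]
    N3 x:[29,37] y:[33,45] z:[33,93/2] -> hit [33,37], descend [7, 11]
      N7 x:[95/3,37] y:[33,45] z:[81/2,93/2] -> miss, prune
      N11 x:[29,36] y:[33,44] z:[33,35] -> hit [33,35] leaf, test {P4(miss), P12(miss)}
    N5 x:[82/3,101/3] y:[44,69] z:[73/2,44] -> miss, prune
  N6 x:[106/3,121/3] y:[31,69] z:[34,99/2] -> hit [106/3,121/3], descend [8, 9]
    N8 x:[106/3,121/3] y:[31,49] z:[36,99/2] -> hit [36,121/3], descend [1, 12]
      N1 x:[106/3,112/3] y:[31,40] z:[36,42] -> hit [36,112/3] leaf, test {P7@t=36, P14(miss)}
      N12 x:[38,121/3] y:[45,49] z:[85/2,99/2] -> miss, prune
    N9 x:[109/3,121/3] y:[48,69] z:[34,48] -> miss, prune

Summary -> nodes [0, 2, 3, 7, 11, 5, 6, 8, 1, 12, 9]; box-tests=11; leaf-entries=2; first=P7

== RESULT ==
11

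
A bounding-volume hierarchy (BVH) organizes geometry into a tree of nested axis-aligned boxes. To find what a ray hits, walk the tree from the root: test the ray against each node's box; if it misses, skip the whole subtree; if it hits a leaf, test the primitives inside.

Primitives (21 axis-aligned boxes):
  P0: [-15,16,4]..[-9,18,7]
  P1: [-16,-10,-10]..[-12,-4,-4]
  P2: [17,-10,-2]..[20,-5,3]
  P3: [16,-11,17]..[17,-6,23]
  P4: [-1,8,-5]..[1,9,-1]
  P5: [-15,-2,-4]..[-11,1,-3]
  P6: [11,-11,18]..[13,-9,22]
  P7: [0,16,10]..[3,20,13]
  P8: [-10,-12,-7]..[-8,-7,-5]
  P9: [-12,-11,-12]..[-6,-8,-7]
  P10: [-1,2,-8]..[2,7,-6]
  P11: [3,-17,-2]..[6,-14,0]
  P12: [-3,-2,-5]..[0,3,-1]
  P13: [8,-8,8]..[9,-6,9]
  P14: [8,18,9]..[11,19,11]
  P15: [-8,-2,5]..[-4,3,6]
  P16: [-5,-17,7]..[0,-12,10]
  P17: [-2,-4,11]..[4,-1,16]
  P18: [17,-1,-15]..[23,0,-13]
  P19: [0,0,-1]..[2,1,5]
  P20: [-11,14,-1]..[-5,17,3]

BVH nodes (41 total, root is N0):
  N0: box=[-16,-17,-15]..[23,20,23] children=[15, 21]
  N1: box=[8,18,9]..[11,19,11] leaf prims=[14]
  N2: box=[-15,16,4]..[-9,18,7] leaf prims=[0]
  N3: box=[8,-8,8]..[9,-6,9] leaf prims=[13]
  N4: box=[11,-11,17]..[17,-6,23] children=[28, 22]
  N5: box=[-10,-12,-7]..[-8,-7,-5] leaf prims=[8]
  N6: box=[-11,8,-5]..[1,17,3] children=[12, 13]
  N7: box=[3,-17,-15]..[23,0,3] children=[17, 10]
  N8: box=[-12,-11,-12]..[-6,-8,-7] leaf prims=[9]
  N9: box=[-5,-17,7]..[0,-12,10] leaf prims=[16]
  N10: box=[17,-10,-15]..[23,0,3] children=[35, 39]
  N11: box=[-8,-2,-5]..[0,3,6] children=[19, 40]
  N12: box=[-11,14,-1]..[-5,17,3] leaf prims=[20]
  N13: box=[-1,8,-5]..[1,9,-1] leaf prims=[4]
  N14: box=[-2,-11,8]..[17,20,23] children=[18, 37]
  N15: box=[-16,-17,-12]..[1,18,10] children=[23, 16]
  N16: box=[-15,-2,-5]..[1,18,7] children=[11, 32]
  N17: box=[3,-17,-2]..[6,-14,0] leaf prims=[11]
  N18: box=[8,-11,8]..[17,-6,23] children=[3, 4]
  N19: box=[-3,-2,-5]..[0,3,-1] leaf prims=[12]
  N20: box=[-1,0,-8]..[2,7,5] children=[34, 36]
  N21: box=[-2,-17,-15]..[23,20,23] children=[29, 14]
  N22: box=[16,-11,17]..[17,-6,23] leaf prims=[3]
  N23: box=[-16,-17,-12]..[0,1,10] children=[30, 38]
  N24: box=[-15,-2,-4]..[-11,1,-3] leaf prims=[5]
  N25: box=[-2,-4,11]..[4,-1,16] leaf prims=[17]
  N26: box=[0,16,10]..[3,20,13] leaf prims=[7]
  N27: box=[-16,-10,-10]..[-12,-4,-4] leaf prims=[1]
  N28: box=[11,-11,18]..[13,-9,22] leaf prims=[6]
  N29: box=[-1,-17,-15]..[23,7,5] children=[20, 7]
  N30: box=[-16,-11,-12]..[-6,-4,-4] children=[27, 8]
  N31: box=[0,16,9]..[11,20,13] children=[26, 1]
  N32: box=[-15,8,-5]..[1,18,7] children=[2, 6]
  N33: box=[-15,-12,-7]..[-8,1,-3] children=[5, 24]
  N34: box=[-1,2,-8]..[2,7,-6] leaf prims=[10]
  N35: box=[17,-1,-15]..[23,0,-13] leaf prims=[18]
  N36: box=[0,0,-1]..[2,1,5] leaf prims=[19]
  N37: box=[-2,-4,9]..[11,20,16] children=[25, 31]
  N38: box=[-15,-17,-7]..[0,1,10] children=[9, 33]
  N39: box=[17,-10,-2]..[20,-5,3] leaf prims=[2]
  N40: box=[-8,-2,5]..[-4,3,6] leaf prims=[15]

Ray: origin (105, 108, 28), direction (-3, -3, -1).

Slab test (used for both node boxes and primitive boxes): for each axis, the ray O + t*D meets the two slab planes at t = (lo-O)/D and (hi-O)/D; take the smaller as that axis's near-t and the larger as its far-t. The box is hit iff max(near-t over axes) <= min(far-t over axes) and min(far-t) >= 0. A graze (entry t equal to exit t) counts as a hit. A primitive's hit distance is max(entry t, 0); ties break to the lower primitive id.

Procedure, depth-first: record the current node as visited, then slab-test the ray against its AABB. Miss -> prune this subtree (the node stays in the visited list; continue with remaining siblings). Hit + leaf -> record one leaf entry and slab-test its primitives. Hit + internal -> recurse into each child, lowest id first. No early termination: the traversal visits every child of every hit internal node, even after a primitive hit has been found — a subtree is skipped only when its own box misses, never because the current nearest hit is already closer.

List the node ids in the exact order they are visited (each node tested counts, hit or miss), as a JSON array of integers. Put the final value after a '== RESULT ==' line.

Walk:
N0 x:[82/3,121/3] y:[88/3,125/3] z:[5,43] -> hit [88/3,121/3], descend [15, 21]
  N15 x:[104/3,121/3] y:[30,125/3] z:[18,40] -> hit [104/3,40], descend [16, 23]
    N16 x:[104/3,40] y:[30,110/3] z:[21,33] -> miss, prune
    N23 x:[35,121/3] y:[107/3,125/3] z:[18,40] -> hit [107/3,40], descend [30, 38]
      N30 x:[37,121/3] y:[112/3,119/3] z:[32,40] -> hit [112/3,119/3], descend [8, 27]
        N8 x:[37,39] y:[116/3,119/3] z:[35,40] -> hit [116/3,39] leaf, test {P9@t=116/3}
        N27 x:[39,121/3] y:[112/3,118/3] z:[32,38] -> miss, prune
      N38 x:[35,40] y:[107/3,125/3] z:[18,35] -> miss, prune
  N21 x:[82/3,107/3] y:[88/3,125/3] z:[5,43] -> hit [88/3,107/3], descend [14, 29]
    N14 x:[88/3,107/3] y:[88/3,119/3] z:[5,20] -> miss, prune
    N29 x:[82/3,106/3] y:[101/3,125/3] z:[23,43] -> hit [101/3,106/3], descend [7, 20]
      N7 x:[82/3,34] y:[36,125/3] z:[25,43] -> miss, prune
      N20 x:[103/3,106/3] y:[101/3,36] z:[23,36] -> hit [103/3,106/3], descend [34, 36]
        N34 x:[103/3,106/3] y:[101/3,106/3] z:[34,36] -> hit [103/3,106/3] leaf, test {P10@t=103/3}
        N36 x:[103/3,35] y:[107/3,36] z:[23,29] -> miss, prune

Visited [0, 15, 16, 23, 30, 8, 27, 38, 21, 14, 29, 7, 20, 34, 36]. Tests: 15 box, 2 leaf. Nearest: P10.

== RESULT ==
[0, 15, 16, 23, 30, 8, 27, 38, 21, 14, 29, 7, 20, 34, 36]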